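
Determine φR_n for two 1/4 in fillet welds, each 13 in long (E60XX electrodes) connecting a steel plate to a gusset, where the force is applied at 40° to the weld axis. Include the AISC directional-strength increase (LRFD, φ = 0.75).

E60XX → F_EXX = 60 ksi.
t_e = 0.707 × 0.25 = 0.1767 in; A_we = 0.1767 × 26 = 4.595 in².
Directional factor: 1.0 + 0.5 sin^1.5(40°) = 1.258.
F_nw = 0.6 × 60 × 1.258 = 45.28 ksi.
φR_n = 0.75 × 45.28 × 4.595 = 156.1 kip.

φR_n ≈ 156 kip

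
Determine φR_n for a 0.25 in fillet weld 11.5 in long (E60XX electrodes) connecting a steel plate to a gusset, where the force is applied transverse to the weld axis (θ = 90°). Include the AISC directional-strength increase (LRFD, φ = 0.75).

E60XX → F_EXX = 60 ksi.
t_e = 0.707 × 0.25 = 0.1767 in; A_we = 0.1767 × 11.5 = 2.033 in².
Directional factor: 1.0 + 0.5 sin^1.5(90°) = 1.5.
F_nw = 0.6 × 60 × 1.5 = 54 ksi.
φR_n = 0.75 × 54 × 2.033 = 82.32 kips.

φR_n ≈ 82.3 kips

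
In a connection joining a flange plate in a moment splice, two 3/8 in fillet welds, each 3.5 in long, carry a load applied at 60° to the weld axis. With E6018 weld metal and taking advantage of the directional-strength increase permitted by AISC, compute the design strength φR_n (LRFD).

E60XX → F_EXX = 60 ksi.
t_e = 0.707 × 0.375 = 0.2651 in; A_we = 0.2651 × 7 = 1.856 in².
Directional factor: 1.0 + 0.5 sin^1.5(60°) = 1.403.
F_nw = 0.6 × 60 × 1.403 = 50.51 ksi.
φR_n = 0.75 × 50.51 × 1.856 = 70.3 kips.

φR_n ≈ 70.3 kips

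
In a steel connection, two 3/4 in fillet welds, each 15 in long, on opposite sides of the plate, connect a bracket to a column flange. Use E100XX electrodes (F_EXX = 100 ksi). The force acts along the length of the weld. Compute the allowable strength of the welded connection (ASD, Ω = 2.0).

R_n/Ω ≈ 477 kips

Effective throat t_e = 0.707 × 0.75 = 0.5302 in.
Total length L = 30 in; A_we = 0.5302 × 30 = 15.91 in².
F_nw = 0.6 F_EXX = 0.6 × 100 = 60 ksi.
R_n = 60 × 15.91 = 954.5 kips; R_n/Ω = 954.5/2.0 = 477.2 kips.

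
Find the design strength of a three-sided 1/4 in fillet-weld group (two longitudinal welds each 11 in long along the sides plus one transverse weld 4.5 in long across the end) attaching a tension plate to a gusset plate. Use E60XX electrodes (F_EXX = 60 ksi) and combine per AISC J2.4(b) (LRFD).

φR_n ≈ 126 kip

t_e = 0.707 × 0.25 = 0.1767 in.
R_nwl = 0.6 × 60 × 0.1767 × 22 = 140 kip (longitudinal, 2 welds).
R_nwt = 0.6 × 60 × 0.1767 × 4.5 = 28.63 kip (transverse, base value).
(i) R_nwl + R_nwt = 168.6 kip; (ii) 0.85 R_nwl + 1.5 R_nwt = 161.9 kip.
R_n = max = 168.6 kip [governs: (i)]; φR_n = 126.5 kip.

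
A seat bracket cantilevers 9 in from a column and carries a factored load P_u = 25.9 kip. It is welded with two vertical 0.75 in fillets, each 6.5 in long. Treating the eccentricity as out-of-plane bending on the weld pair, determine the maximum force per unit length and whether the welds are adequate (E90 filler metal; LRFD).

E90XX → F_EXX = 90 ksi.
L_w = 2 × 6.5 = 13 in; section modulus (unit throat) S = 2 × L²/6 = 14.08 in².
Direct shear f_v = P/L_w = 25.9/13 = 1.992 kip/in.
Moment M = P × e = 25.9 × 9 = 233.1 kip·in; bending f_b = M/S = 16.55 kip/in.
f_max = √(f_v² + f_b²) = √(1.992² + 16.55²) = 16.67 kip/in.
φr_n = 0.75 × 0.6 × 90 × (0.707 × 0.75) = 21.48 kip/in → adequate.

f_max ≈ 16.7 kip/in; adequate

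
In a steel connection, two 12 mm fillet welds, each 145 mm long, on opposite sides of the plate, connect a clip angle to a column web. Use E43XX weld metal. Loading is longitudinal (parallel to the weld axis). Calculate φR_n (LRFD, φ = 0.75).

E43XX → F_EXX = 430 MPa.
Effective throat t_e = 0.707 × 12 = 8.484 mm.
Total length L = 290 mm; A_we = 8.484 × 290 = 2460 mm².
F_nw = 0.6 F_EXX = 0.6 × 430 = 258 MPa.
φR_n = 0.75 × 258 × 2460 × 10⁻³ = 476.1 kN.

φR_n ≈ 476 kN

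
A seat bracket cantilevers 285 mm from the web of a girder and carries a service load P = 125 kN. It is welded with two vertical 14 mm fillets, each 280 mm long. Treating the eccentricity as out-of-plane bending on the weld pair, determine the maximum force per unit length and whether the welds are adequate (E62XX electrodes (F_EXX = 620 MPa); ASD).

L_w = 2 × 280 = 560 mm; section modulus (unit throat) S = 2 × L²/6 = 26130 mm².
Direct shear f_v = P/L_w = 125×10³/560 = 223.2 N/mm.
Moment M = P × e = 125×10³ × 285 = 35625000 N·mm; bending f_b = M/S = 1363 N/mm.
f_max = √(f_v² + f_b²) = √(223.2² + 1363²) = 1381 N/mm.
r_n/Ω = (1/2.0) × 0.6 × 620 × (0.707 × 14) = 1841 N/mm → adequate.

f_max ≈ 1380 N/mm; adequate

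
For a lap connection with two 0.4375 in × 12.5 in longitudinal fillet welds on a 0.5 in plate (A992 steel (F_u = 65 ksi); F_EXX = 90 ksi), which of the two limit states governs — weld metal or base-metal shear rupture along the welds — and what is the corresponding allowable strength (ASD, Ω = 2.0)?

R_n/Ω ≈ 209 kip (weld metal governs)

t_e = 0.707 × 0.4375 = 0.3093 in; L = 25 in.
Weld metal: R_n/Ω = (1/2.0) × 0.6 × 90 × 0.3093 × 25 = 208.8 kip.
Base metal (shear rupture): R_n/Ω = (1/2.0) × 0.6 × 65 × 0.5 × 25 = 243.8 kip.
Governing: weld metal.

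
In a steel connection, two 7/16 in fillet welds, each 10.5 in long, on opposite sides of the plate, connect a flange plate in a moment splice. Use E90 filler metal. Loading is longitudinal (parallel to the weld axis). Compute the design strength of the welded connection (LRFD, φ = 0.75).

φR_n ≈ 263 kips

E90XX → F_EXX = 90 ksi.
Effective throat t_e = 0.707 × 0.4375 = 0.3093 in.
Total length L = 21 in; A_we = 0.3093 × 21 = 6.496 in².
F_nw = 0.6 F_EXX = 0.6 × 90 = 54 ksi.
φR_n = 0.75 × 54 × 6.496 = 263.1 kips.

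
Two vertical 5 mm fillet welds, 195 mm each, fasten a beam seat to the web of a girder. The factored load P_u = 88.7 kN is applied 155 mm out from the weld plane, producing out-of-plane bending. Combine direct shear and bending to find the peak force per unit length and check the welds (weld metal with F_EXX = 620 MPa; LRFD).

f_max ≈ 1110 N/mm; NOT adequate

L_w = 2 × 195 = 390 mm; section modulus (unit throat) S = 2 × L²/6 = 12680 mm².
Direct shear f_v = P/L_w = 88.7×10³/390 = 227.4 N/mm.
Moment M = P × e = 88.7×10³ × 155 = 13748000 N·mm; bending f_b = M/S = 1085 N/mm.
f_max = √(f_v² + f_b²) = √(227.4² + 1085²) = 1108 N/mm.
φr_n = 0.75 × 0.6 × 620 × (0.707 × 5) = 986.3 N/mm → NOT adequate.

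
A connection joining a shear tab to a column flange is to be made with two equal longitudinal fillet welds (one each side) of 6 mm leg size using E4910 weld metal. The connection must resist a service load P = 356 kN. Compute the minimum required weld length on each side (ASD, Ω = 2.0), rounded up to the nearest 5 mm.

E49XX → F_EXX = 490 MPa.
Throat t_e = 0.707 × 6 = 4.242 mm.
r_n/Ω = (0.6 × 490 × 4.242) / 2.0 = 623.6 N/mm = 0.6236 kN/mm.
L_req = P / (r_n/Ω) = 356 / 0.6236 = 570.9 mm total.
Per side: 570.9 / 2 = 285.5 mm.
Round up → use L = 290 mm on each side.

L = 290 mm on each side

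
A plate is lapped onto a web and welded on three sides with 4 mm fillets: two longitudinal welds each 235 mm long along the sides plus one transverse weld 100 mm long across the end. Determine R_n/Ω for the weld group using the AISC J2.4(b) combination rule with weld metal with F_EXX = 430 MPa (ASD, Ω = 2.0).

R_n/Ω ≈ 208 kN

t_e = 0.707 × 4 = 2.828 mm.
R_nwl = 0.6 × 430 × 2.828 × 470 × 10⁻³ = 342.9 kN (longitudinal, 2 welds).
R_nwt = 0.6 × 430 × 2.828 × 100 × 10⁻³ = 72.96 kN (transverse, base value).
(i) R_nwl + R_nwt = 415.9 kN; (ii) 0.85 R_nwl + 1.5 R_nwt = 400.9 kN.
R_n = max = 415.9 kN [governs: (i)]; R_n/Ω = 207.9 kN.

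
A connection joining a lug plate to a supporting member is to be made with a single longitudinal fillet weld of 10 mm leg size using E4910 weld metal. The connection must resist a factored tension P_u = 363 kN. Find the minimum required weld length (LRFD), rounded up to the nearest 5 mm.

E49XX → F_EXX = 490 MPa.
Throat t_e = 0.707 × 10 = 7.07 mm.
φr_n = 0.75 × 0.6 × 490 × 7.07 × 10⁻³ = 1.559 kN/mm.
L_req = P_u / φr_n = 363 / 1.559 = 232.9 mm total.
Round up → use L = 235 mm.

L = 235 mm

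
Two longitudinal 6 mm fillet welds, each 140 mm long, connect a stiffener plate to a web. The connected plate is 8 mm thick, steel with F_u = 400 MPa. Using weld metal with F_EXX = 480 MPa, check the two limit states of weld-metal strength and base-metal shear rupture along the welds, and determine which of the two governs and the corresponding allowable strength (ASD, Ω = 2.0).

R_n/Ω ≈ 171 kN (weld metal governs)

t_e = 0.707 × 6 = 4.242 mm; L = 280 mm.
Weld metal: R_n/Ω = (1/2.0) × 0.6 × 480 × 4.242 × 280 × 10⁻³ = 171 kN.
Base metal (shear rupture): R_n/Ω = (1/2.0) × 0.6 × 400 × 8 × 280 × 10⁻³ = 268.8 kN.
Governing: weld metal.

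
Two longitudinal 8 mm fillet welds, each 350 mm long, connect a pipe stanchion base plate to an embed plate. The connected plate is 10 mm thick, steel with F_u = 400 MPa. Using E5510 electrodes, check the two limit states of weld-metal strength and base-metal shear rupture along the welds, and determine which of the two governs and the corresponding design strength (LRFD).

E55XX → F_EXX = 550 MPa.
t_e = 0.707 × 8 = 5.656 mm; L = 700 mm.
Weld metal: φR_n = 0.75 × 0.6 × 550 × 5.656 × 700 × 10⁻³ = 979.9 kN.
Base metal (shear rupture): φR_n = 0.75 × 0.6 × 400 × 10 × 700 × 10⁻³ = 1260 kN.
Governing: weld metal.

φR_n ≈ 980 kN (weld metal governs)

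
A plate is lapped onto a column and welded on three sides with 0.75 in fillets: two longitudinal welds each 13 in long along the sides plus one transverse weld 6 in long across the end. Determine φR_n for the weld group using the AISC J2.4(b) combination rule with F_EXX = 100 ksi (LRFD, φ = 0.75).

t_e = 0.707 × 0.75 = 0.5302 in.
R_nwl = 0.6 × 100 × 0.5302 × 26 = 827.2 kip (longitudinal, 2 welds).
R_nwt = 0.6 × 100 × 0.5302 × 6 = 190.9 kip (transverse, base value).
(i) R_nwl + R_nwt = 1018 kip; (ii) 0.85 R_nwl + 1.5 R_nwt = 989.4 kip.
R_n = max = 1018 kip [governs: (i)]; φR_n = 763.6 kip.

φR_n ≈ 764 kip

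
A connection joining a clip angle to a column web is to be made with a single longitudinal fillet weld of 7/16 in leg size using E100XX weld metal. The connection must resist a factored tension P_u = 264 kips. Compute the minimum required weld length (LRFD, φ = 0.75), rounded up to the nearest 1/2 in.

L = 19 in

E100XX → F_EXX = 100 ksi.
Throat t_e = 0.707 × 0.4375 = 0.3093 in.
φr_n = 0.75 × 0.6 × 100 × 0.3093 = 13.92 kips/in.
L_req = P_u / φr_n = 264 / 13.92 = 18.97 in total.
Round up → use L = 19 in.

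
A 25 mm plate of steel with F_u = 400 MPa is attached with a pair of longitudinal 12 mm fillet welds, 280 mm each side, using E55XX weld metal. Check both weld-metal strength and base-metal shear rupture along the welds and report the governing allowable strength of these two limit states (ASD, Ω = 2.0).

R_n/Ω ≈ 784 kN (weld metal governs)

E55XX → F_EXX = 550 MPa.
t_e = 0.707 × 12 = 8.484 mm; L = 560 mm.
Weld metal: R_n/Ω = (1/2.0) × 0.6 × 550 × 8.484 × 560 × 10⁻³ = 783.9 kN.
Base metal (shear rupture): R_n/Ω = (1/2.0) × 0.6 × 400 × 25 × 560 × 10⁻³ = 1680 kN.
Governing: weld metal.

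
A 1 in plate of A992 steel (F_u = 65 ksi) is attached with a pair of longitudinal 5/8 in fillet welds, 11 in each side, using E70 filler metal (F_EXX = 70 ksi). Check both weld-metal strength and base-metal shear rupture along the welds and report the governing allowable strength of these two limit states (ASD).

R_n/Ω ≈ 204 kip (weld metal governs)

t_e = 0.707 × 0.625 = 0.4419 in; L = 22 in.
Weld metal: R_n/Ω = (1/2.0) × 0.6 × 70 × 0.4419 × 22 = 204.1 kip.
Base metal (shear rupture): R_n/Ω = (1/2.0) × 0.6 × 65 × 1 × 22 = 429 kip.
Governing: weld metal.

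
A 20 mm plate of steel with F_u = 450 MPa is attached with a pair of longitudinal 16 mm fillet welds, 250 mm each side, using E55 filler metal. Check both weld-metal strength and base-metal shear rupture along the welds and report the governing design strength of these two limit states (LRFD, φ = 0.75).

E55XX → F_EXX = 550 MPa.
t_e = 0.707 × 16 = 11.31 mm; L = 500 mm.
Weld metal: φR_n = 0.75 × 0.6 × 550 × 11.31 × 500 × 10⁻³ = 1400 kN.
Base metal (shear rupture): φR_n = 0.75 × 0.6 × 450 × 20 × 500 × 10⁻³ = 2025 kN.
Governing: weld metal.

φR_n ≈ 1400 kN (weld metal governs)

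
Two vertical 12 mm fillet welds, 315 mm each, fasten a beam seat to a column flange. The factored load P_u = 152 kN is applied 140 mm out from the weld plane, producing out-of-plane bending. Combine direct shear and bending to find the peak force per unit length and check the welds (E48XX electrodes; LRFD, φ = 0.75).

f_max ≈ 687 N/mm; adequate

E48XX → F_EXX = 480 MPa.
L_w = 2 × 315 = 630 mm; section modulus (unit throat) S = 2 × L²/6 = 33080 mm².
Direct shear f_v = P/L_w = 152×10³/630 = 241.3 N/mm.
Moment M = P × e = 152×10³ × 140 = 21280000 N·mm; bending f_b = M/S = 643.4 N/mm.
f_max = √(f_v² + f_b²) = √(241.3² + 643.4²) = 687.1 N/mm.
φr_n = 0.75 × 0.6 × 480 × (0.707 × 12) = 1833 N/mm → adequate.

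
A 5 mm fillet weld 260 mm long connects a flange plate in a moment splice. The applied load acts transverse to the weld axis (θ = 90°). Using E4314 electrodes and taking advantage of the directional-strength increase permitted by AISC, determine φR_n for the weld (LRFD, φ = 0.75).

φR_n ≈ 267 kN

E43XX → F_EXX = 430 MPa.
t_e = 0.707 × 5 = 3.535 mm; A_we = 3.535 × 260 = 919.1 mm².
Directional factor: 1.0 + 0.5 sin^1.5(90°) = 1.5.
F_nw = 0.6 × 430 × 1.5 = 387 MPa.
φR_n = 0.75 × 387 × 919.1 × 10⁻³ = 266.8 kN.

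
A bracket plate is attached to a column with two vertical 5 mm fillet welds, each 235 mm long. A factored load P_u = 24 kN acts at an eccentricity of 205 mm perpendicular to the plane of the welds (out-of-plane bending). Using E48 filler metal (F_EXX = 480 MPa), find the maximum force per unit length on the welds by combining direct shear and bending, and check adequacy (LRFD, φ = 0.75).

f_max ≈ 272 N/mm; adequate

L_w = 2 × 235 = 470 mm; section modulus (unit throat) S = 2 × L²/6 = 18410 mm².
Direct shear f_v = P/L_w = 24×10³/470 = 51.06 N/mm.
Moment M = P × e = 24×10³ × 205 = 4920000 N·mm; bending f_b = M/S = 267.3 N/mm.
f_max = √(f_v² + f_b²) = √(51.06² + 267.3²) = 272.1 N/mm.
φr_n = 0.75 × 0.6 × 480 × (0.707 × 5) = 763.6 N/mm → adequate.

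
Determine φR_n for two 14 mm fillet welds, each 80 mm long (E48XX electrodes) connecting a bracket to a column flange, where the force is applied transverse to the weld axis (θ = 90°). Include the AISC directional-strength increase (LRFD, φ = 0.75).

E48XX → F_EXX = 480 MPa.
t_e = 0.707 × 14 = 9.898 mm; A_we = 9.898 × 160 = 1584 mm².
Directional factor: 1.0 + 0.5 sin^1.5(90°) = 1.5.
F_nw = 0.6 × 480 × 1.5 = 432 MPa.
φR_n = 0.75 × 432 × 1584 × 10⁻³ = 513.1 kN.

φR_n ≈ 513 kN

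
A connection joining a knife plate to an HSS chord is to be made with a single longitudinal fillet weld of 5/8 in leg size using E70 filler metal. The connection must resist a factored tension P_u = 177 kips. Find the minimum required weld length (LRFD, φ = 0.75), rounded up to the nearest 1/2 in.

E70XX → F_EXX = 70 ksi.
Throat t_e = 0.707 × 0.625 = 0.4419 in.
φr_n = 0.75 × 0.6 × 70 × 0.4419 = 13.92 kips/in.
L_req = P_u / φr_n = 177 / 13.92 = 12.72 in total.
Round up → use L = 13 in.

L = 13 in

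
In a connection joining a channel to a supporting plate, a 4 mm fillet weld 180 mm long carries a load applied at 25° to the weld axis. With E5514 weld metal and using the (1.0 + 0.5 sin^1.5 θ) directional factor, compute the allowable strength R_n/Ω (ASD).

R_n/Ω ≈ 95.5 kN

E55XX → F_EXX = 550 MPa.
t_e = 0.707 × 4 = 2.828 mm; A_we = 2.828 × 180 = 509 mm².
Directional factor: 1.0 + 0.5 sin^1.5(25°) = 1.137.
F_nw = 0.6 × 550 × 1.137 = 375.3 MPa.
R_n/Ω = (375.3 × 509) / 2.0 × 10⁻³ = 95.53 kN.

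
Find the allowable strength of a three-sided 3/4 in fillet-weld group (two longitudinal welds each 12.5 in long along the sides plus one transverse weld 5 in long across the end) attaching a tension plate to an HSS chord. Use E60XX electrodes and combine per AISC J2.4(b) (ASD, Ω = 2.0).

R_n/Ω ≈ 286 kips

E60XX → F_EXX = 60 ksi.
t_e = 0.707 × 0.75 = 0.5302 in.
R_nwl = 0.6 × 60 × 0.5302 × 25 = 477.2 kips (longitudinal, 2 welds).
R_nwt = 0.6 × 60 × 0.5302 × 5 = 95.44 kips (transverse, base value).
(i) R_nwl + R_nwt = 572.7 kips; (ii) 0.85 R_nwl + 1.5 R_nwt = 548.8 kips.
R_n = max = 572.7 kips [governs: (i)]; R_n/Ω = 286.3 kips.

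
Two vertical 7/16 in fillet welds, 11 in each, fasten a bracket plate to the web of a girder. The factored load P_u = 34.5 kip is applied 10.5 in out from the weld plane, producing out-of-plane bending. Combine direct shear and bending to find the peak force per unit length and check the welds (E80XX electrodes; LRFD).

E80XX → F_EXX = 80 ksi.
L_w = 2 × 11 = 22 in; section modulus (unit throat) S = 2 × L²/6 = 40.33 in².
Direct shear f_v = P/L_w = 34.5/22 = 1.568 kip/in.
Moment M = P × e = 34.5 × 10.5 = 362.25 kip·in; bending f_b = M/S = 8.981 kip/in.
f_max = √(f_v² + f_b²) = √(1.568² + 8.981²) = 9.117 kip/in.
φr_n = 0.75 × 0.6 × 80 × (0.707 × 0.4375) = 11.14 kip/in → adequate.

f_max ≈ 9.12 kip/in; adequate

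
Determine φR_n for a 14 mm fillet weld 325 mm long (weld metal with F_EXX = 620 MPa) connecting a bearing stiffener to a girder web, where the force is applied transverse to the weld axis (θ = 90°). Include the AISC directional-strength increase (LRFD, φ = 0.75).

φR_n ≈ 1350 kN

t_e = 0.707 × 14 = 9.898 mm; A_we = 9.898 × 325 = 3217 mm².
Directional factor: 1.0 + 0.5 sin^1.5(90°) = 1.5.
F_nw = 0.6 × 620 × 1.5 = 558 MPa.
φR_n = 0.75 × 558 × 3217 × 10⁻³ = 1346 kN.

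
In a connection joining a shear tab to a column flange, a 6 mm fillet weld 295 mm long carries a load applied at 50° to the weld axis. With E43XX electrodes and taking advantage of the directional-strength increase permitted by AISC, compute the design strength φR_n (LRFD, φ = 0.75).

E43XX → F_EXX = 430 MPa.
t_e = 0.707 × 6 = 4.242 mm; A_we = 4.242 × 295 = 1251 mm².
Directional factor: 1.0 + 0.5 sin^1.5(50°) = 1.335.
F_nw = 0.6 × 430 × 1.335 = 344.5 MPa.
φR_n = 0.75 × 344.5 × 1251 × 10⁻³ = 323.3 kN.

φR_n ≈ 323 kN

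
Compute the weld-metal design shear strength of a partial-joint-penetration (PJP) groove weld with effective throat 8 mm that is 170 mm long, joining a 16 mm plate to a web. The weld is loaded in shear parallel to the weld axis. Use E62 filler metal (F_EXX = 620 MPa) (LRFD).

φR_n ≈ 379 kN

Effective throat (given) t_e = 8 mm.
A_we = 8 × 170 = 1360 mm².
F_nw = 0.6 F_EXX = 372 MPa.
φR_n = 0.75 × 372 × 1360 × 10⁻³ = 379.4 kN.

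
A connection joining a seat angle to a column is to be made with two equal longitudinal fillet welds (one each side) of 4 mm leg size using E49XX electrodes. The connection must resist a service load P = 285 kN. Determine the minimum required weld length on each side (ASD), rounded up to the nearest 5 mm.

E49XX → F_EXX = 490 MPa.
Throat t_e = 0.707 × 4 = 2.828 mm.
r_n/Ω = (0.6 × 490 × 2.828) / 2.0 = 415.7 N/mm = 0.4157 kN/mm.
L_req = P / (r_n/Ω) = 285 / 0.4157 = 685.6 mm total.
Per side: 685.6 / 2 = 342.8 mm.
Round up → use L = 345 mm on each side.

L = 345 mm on each side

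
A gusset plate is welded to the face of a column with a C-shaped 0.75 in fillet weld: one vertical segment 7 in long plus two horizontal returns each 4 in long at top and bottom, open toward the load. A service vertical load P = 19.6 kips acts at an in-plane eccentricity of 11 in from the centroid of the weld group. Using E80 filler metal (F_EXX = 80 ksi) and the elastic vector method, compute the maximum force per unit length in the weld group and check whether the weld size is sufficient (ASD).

f_max ≈ 7.38 kip/in; adequate

Total weld length L_w = 15 in. Treat welds as unit-width lines.
Centroid: x̄ = 2×4×2 / 15 = 1.067 in from the vertical weld.
Polar moment about centroid: J = I_x + I_y = [7³/12 + 2×4×3.5²] + [7×1.067² + 2(4³/12 + 4×0.9333²)] = 152.2 in³.
Direct shear f_v = P/L_w = 19.6 / 15 = 1.307 kip/in (vertical).
Torsion M = P·e = 19.6 × 11 = 215.6 kip·in.
Critical point at (x, y) = (2.933, 3.5) from centroid. f_tx = M·y/J = 4.958 kip/in; f_ty = M·x/J = 4.156 kip/in.
Resultant f_max = √[f_tx² + (f_v + f_ty)²] = √[4.958² + (1.307 + 4.156)²] = 7.377 kip/in.
Capacity per unit length: r_n/Ω = (1/2.0) × 0.6 × 80 × (0.707 × 0.75) = 12.73 kip/in.
7.377 ≤ 12.73 → adequate.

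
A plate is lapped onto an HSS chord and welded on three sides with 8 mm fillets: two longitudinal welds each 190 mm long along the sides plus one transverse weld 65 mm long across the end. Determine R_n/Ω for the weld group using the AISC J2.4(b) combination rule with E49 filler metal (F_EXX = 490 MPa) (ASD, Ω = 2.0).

R_n/Ω ≈ 370 kN

t_e = 0.707 × 8 = 5.656 mm.
R_nwl = 0.6 × 490 × 5.656 × 380 × 10⁻³ = 631.9 kN (longitudinal, 2 welds).
R_nwt = 0.6 × 490 × 5.656 × 65 × 10⁻³ = 108.1 kN (transverse, base value).
(i) R_nwl + R_nwt = 740 kN; (ii) 0.85 R_nwl + 1.5 R_nwt = 699.2 kN.
R_n = max = 740 kN [governs: (i)]; R_n/Ω = 370 kN.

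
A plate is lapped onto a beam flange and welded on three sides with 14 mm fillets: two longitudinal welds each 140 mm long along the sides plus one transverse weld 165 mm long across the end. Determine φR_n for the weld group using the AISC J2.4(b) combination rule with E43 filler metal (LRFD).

φR_n ≈ 930 kN

E43XX → F_EXX = 430 MPa.
t_e = 0.707 × 14 = 9.898 mm.
R_nwl = 0.6 × 430 × 9.898 × 280 × 10⁻³ = 715 kN (longitudinal, 2 welds).
R_nwt = 0.6 × 430 × 9.898 × 165 × 10⁻³ = 421.4 kN (transverse, base value).
(i) R_nwl + R_nwt = 1136 kN; (ii) 0.85 R_nwl + 1.5 R_nwt = 1240 kN.
R_n = max = 1240 kN [governs: (ii)]; φR_n = 929.9 kN.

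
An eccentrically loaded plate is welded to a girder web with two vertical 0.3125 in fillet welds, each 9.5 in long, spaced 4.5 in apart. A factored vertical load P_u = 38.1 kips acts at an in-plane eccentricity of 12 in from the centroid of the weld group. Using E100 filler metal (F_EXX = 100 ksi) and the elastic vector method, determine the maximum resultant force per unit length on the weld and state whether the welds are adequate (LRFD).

Total weld length L_w = 19 in. Treat welds as unit-width lines.
Polar moment about centroid: J = 2[d³/12 + d(b/2)²] = 2[9.5³/12 + 9.5×2.25²] = 239.1 in³.
Direct shear f_v = P/L_w = 38.1 / 19 = 2.005 kip/in (vertical).
Torsion M = P·e = 38.1 × 12 = 457.2 kip·in.
Critical point at (x, y) = (2.25, 4.75) from centroid. f_tx = M·y/J = 9.083 kip/in; f_ty = M·x/J = 4.303 kip/in.
Resultant f_max = √[f_tx² + (f_v + f_ty)²] = √[9.083² + (2.005 + 4.303)²] = 11.06 kip/in.
Capacity per unit length: φr_n = 0.75 × 0.6 × 100 × (0.707 × 0.3125) = 9.942 kip/in.
11.06 > 9.942 → NOT adequate.

f_max ≈ 11.1 kip/in; NOT adequate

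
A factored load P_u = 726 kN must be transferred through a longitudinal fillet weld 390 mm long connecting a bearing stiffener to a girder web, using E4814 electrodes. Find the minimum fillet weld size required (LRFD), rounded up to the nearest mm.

E48XX → F_EXX = 480 MPa.
Total weld length L = 390 mm.
Required throat t_e = P_u / (φ × 0.6 F_EXX × L) = 726 / (0.75 × 0.6 × 480 × 390 × 10⁻³) = 8.618 mm.
Required leg w = t_e / 0.707 = 12.19 mm → use 13 mm.

w = 13 mm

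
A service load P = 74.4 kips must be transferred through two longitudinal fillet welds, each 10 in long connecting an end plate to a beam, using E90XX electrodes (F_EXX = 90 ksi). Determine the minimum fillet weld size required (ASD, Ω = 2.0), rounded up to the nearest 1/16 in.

Total weld length L = 20 in.
Required throat t_e = P × Ω / (0.6 F_EXX × L) = 74.4 × 2.0 / (0.6 × 90 × 20) = 0.1378 in.
Required leg w = t_e / 0.707 = 0.1949 in → use 1/4 in.

w = 1/4 in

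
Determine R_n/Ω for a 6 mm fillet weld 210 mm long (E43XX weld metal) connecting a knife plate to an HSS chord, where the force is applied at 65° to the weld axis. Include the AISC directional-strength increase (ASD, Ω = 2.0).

E43XX → F_EXX = 430 MPa.
t_e = 0.707 × 6 = 4.242 mm; A_we = 4.242 × 210 = 890.8 mm².
Directional factor: 1.0 + 0.5 sin^1.5(65°) = 1.431.
F_nw = 0.6 × 430 × 1.431 = 369.3 MPa.
R_n/Ω = (369.3 × 890.8) / 2.0 × 10⁻³ = 164.5 kN.

R_n/Ω ≈ 164 kN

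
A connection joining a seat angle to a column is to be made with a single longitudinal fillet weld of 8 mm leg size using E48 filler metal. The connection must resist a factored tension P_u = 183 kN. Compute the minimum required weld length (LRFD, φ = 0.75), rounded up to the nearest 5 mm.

E48XX → F_EXX = 480 MPa.
Throat t_e = 0.707 × 8 = 5.656 mm.
φr_n = 0.75 × 0.6 × 480 × 5.656 × 10⁻³ = 1.222 kN/mm.
L_req = P_u / φr_n = 183 / 1.222 = 149.8 mm total.
Round up → use L = 150 mm.

L = 150 mm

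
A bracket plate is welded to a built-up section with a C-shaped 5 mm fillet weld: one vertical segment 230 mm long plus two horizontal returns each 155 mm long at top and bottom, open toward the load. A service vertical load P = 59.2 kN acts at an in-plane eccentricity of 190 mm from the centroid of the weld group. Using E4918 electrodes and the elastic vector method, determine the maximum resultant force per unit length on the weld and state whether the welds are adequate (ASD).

E49XX → F_EXX = 490 MPa.
Total weld length L_w = 540 mm. Treat welds as unit-width lines.
Centroid: x̄ = 2×155×77.5 / 540 = 44.49 mm from the vertical weld.
Polar moment about centroid: J = I_x + I_y = [230³/12 + 2×155×115²] + [230×44.49² + 2(155³/12 + 155×33.01²)] = 6527000 mm³.
Direct shear f_v = P/L_w = 59.2×10³ / 540 = 109.6 N/mm (vertical).
Torsion M = P·e = 59.2×10³ × 190 = 11248000 N·mm.
Critical point at (x, y) = (110.5, 115) from centroid. f_tx = M·y/J = 198.2 N/mm; f_ty = M·x/J = 190.4 N/mm.
Resultant f_max = √[f_tx² + (f_v + f_ty)²] = √[198.2² + (109.6 + 190.4)²] = 359.6 N/mm.
Capacity per unit length: r_n/Ω = (1/2.0) × 0.6 × 490 × (0.707 × 5) = 519.6 N/mm.
359.6 ≤ 519.6 → adequate.

f_max ≈ 360 N/mm; adequate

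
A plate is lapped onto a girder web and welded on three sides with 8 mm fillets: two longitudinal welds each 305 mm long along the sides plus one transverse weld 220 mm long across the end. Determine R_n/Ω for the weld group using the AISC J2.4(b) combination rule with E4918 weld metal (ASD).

E49XX → F_EXX = 490 MPa.
t_e = 0.707 × 8 = 5.656 mm.
R_nwl = 0.6 × 490 × 5.656 × 610 × 10⁻³ = 1014 kN (longitudinal, 2 welds).
R_nwt = 0.6 × 490 × 5.656 × 220 × 10⁻³ = 365.8 kN (transverse, base value).
(i) R_nwl + R_nwt = 1380 kN; (ii) 0.85 R_nwl + 1.5 R_nwt = 1411 kN.
R_n = max = 1411 kN [governs: (ii)]; R_n/Ω = 705.5 kN.

R_n/Ω ≈ 705 kN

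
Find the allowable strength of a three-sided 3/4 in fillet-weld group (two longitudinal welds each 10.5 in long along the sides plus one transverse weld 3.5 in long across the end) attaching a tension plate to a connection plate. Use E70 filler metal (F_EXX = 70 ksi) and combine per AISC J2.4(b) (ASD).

t_e = 0.707 × 0.75 = 0.5302 in.
R_nwl = 0.6 × 70 × 0.5302 × 21 = 467.7 kips (longitudinal, 2 welds).
R_nwt = 0.6 × 70 × 0.5302 × 3.5 = 77.95 kips (transverse, base value).
(i) R_nwl + R_nwt = 545.6 kips; (ii) 0.85 R_nwl + 1.5 R_nwt = 514.4 kips.
R_n = max = 545.6 kips [governs: (i)]; R_n/Ω = 272.8 kips.

R_n/Ω ≈ 273 kips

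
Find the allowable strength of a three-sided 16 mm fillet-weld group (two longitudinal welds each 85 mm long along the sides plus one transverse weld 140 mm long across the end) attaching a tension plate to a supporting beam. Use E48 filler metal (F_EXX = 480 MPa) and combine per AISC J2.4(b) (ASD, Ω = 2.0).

R_n/Ω ≈ 577 kN

t_e = 0.707 × 16 = 11.31 mm.
R_nwl = 0.6 × 480 × 11.31 × 170 × 10⁻³ = 553.8 kN (longitudinal, 2 welds).
R_nwt = 0.6 × 480 × 11.31 × 140 × 10⁻³ = 456.1 kN (transverse, base value).
(i) R_nwl + R_nwt = 1010 kN; (ii) 0.85 R_nwl + 1.5 R_nwt = 1155 kN.
R_n = max = 1155 kN [governs: (ii)]; R_n/Ω = 577.5 kN.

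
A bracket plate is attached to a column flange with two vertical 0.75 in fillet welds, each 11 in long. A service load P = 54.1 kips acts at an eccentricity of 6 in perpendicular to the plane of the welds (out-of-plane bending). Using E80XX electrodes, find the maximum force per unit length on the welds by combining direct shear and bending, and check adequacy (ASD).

E80XX → F_EXX = 80 ksi.
L_w = 2 × 11 = 22 in; section modulus (unit throat) S = 2 × L²/6 = 40.33 in².
Direct shear f_v = P/L_w = 54.1/22 = 2.459 kip/in.
Moment M = P × e = 54.1 × 6 = 324.6 kip·in; bending f_b = M/S = 8.048 kip/in.
f_max = √(f_v² + f_b²) = √(2.459² + 8.048²) = 8.415 kip/in.
r_n/Ω = (1/2.0) × 0.6 × 80 × (0.707 × 0.75) = 12.73 kip/in → adequate.

f_max ≈ 8.42 kip/in; adequate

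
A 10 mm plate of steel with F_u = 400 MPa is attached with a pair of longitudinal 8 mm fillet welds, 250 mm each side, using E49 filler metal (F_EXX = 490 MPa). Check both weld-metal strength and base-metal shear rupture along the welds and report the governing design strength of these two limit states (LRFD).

φR_n ≈ 624 kN (weld metal governs)

t_e = 0.707 × 8 = 5.656 mm; L = 500 mm.
Weld metal: φR_n = 0.75 × 0.6 × 490 × 5.656 × 500 × 10⁻³ = 623.6 kN.
Base metal (shear rupture): φR_n = 0.75 × 0.6 × 400 × 10 × 500 × 10⁻³ = 900 kN.
Governing: weld metal.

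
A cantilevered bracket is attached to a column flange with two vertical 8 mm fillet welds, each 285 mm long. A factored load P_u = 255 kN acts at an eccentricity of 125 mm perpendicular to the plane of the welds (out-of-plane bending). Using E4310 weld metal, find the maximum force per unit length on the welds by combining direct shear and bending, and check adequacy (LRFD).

f_max ≈ 1260 N/mm; NOT adequate

E43XX → F_EXX = 430 MPa.
L_w = 2 × 285 = 570 mm; section modulus (unit throat) S = 2 × L²/6 = 27080 mm².
Direct shear f_v = P/L_w = 255×10³/570 = 447.4 N/mm.
Moment M = P × e = 255×10³ × 125 = 31875000 N·mm; bending f_b = M/S = 1177 N/mm.
f_max = √(f_v² + f_b²) = √(447.4² + 1177²) = 1259 N/mm.
φr_n = 0.75 × 0.6 × 430 × (0.707 × 8) = 1094 N/mm → NOT adequate.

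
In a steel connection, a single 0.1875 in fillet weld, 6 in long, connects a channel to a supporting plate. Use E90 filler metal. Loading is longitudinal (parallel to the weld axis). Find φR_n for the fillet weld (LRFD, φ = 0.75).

E90XX → F_EXX = 90 ksi.
Effective throat t_e = 0.707 × 0.1875 = 0.1326 in.
Total length L = 6 in; A_we = 0.1326 × 6 = 0.7954 in².
F_nw = 0.6 F_EXX = 0.6 × 90 = 54 ksi.
φR_n = 0.75 × 54 × 0.7954 = 32.21 kips.

φR_n ≈ 32.2 kips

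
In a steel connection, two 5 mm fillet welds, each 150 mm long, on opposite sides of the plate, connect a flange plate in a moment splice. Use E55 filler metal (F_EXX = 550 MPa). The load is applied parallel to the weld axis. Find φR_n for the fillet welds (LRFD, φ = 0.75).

Effective throat t_e = 0.707 × 5 = 3.535 mm.
Total length L = 300 mm; A_we = 3.535 × 300 = 1060 mm².
F_nw = 0.6 F_EXX = 0.6 × 550 = 330 MPa.
φR_n = 0.75 × 330 × 1060 × 10⁻³ = 262.5 kN.

φR_n ≈ 262 kN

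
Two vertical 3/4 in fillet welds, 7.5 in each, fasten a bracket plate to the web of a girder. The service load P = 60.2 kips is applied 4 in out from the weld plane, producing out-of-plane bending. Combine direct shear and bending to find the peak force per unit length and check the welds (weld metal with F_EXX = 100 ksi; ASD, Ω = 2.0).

L_w = 2 × 7.5 = 15 in; section modulus (unit throat) S = 2 × L²/6 = 18.75 in².
Direct shear f_v = P/L_w = 60.2/15 = 4.013 kip/in.
Moment M = P × e = 60.2 × 4 = 240.8 kip·in; bending f_b = M/S = 12.84 kip/in.
f_max = √(f_v² + f_b²) = √(4.013² + 12.84²) = 13.46 kip/in.
r_n/Ω = (1/2.0) × 0.6 × 100 × (0.707 × 0.75) = 15.91 kip/in → adequate.

f_max ≈ 13.5 kip/in; adequate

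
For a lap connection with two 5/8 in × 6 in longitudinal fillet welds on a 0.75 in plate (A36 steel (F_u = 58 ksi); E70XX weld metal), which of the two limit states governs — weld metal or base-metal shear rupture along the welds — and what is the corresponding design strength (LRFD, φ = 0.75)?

φR_n ≈ 167 kips (weld metal governs)

E70XX → F_EXX = 70 ksi.
t_e = 0.707 × 0.625 = 0.4419 in; L = 12 in.
Weld metal: φR_n = 0.75 × 0.6 × 70 × 0.4419 × 12 = 167 kips.
Base metal (shear rupture): φR_n = 0.75 × 0.6 × 58 × 0.75 × 12 = 234.9 kips.
Governing: weld metal.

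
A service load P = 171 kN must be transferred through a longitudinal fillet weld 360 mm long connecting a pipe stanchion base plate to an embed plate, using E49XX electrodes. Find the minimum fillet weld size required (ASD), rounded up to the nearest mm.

E49XX → F_EXX = 490 MPa.
Total weld length L = 360 mm.
Required throat t_e = P × Ω / (0.6 F_EXX × L) = 171 × 2.0 / (0.6 × 490 × 360 × 10⁻³) = 3.231 mm.
Required leg w = t_e / 0.707 = 4.57 mm → use 5 mm.

w = 5 mm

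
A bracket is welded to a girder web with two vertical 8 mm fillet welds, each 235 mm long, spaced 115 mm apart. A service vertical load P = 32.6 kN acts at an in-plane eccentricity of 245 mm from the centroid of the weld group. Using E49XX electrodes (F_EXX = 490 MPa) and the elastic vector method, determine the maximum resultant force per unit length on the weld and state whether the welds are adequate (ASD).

Total weld length L_w = 470 mm. Treat welds as unit-width lines.
Polar moment about centroid: J = 2[d³/12 + d(b/2)²] = 2[235³/12 + 235×57.5²] = 3717000 mm³.
Direct shear f_v = P/L_w = 32.6×10³ / 470 = 69.36 N/mm (vertical).
Torsion M = P·e = 32.6×10³ × 245 = 7987000 N·mm.
Critical point at (x, y) = (57.5, 117.5) from centroid. f_tx = M·y/J = 252.5 N/mm; f_ty = M·x/J = 123.6 N/mm.
Resultant f_max = √[f_tx² + (f_v + f_ty)²] = √[252.5² + (69.36 + 123.6)²] = 317.8 N/mm.
Capacity per unit length: r_n/Ω = (1/2.0) × 0.6 × 490 × (0.707 × 8) = 831.4 N/mm.
317.8 ≤ 831.4 → adequate.

f_max ≈ 318 N/mm; adequate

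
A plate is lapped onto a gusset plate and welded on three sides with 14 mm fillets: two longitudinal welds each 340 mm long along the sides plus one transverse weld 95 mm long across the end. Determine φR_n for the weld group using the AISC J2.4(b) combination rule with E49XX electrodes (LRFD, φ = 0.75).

E49XX → F_EXX = 490 MPa.
t_e = 0.707 × 14 = 9.898 mm.
R_nwl = 0.6 × 490 × 9.898 × 680 × 10⁻³ = 1979 kN (longitudinal, 2 welds).
R_nwt = 0.6 × 490 × 9.898 × 95 × 10⁻³ = 276.5 kN (transverse, base value).
(i) R_nwl + R_nwt = 2255 kN; (ii) 0.85 R_nwl + 1.5 R_nwt = 2097 kN.
R_n = max = 2255 kN [governs: (i)]; φR_n = 1691 kN.

φR_n ≈ 1690 kN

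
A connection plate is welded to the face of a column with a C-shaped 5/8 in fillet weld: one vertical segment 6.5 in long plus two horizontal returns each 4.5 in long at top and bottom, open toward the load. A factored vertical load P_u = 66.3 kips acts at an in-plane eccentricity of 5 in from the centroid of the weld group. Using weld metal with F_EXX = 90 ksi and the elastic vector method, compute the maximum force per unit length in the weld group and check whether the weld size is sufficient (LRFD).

f_max ≈ 13.3 kip/in; adequate

Total weld length L_w = 15.5 in. Treat welds as unit-width lines.
Centroid: x̄ = 2×4.5×2.25 / 15.5 = 1.306 in from the vertical weld.
Polar moment about centroid: J = I_x + I_y = [6.5³/12 + 2×4.5×3.25²] + [6.5×1.306² + 2(4.5³/12 + 4.5×0.9435²)] = 152.2 in³.
Direct shear f_v = P/L_w = 66.3 / 15.5 = 4.277 kip/in (vertical).
Torsion M = P·e = 66.3 × 5 = 331.5 kip·in.
Critical point at (x, y) = (3.194, 3.25) from centroid. f_tx = M·y/J = 7.077 kip/in; f_ty = M·x/J = 6.954 kip/in.
Resultant f_max = √[f_tx² + (f_v + f_ty)²] = √[7.077² + (4.277 + 6.954)²] = 13.27 kip/in.
Capacity per unit length: φr_n = 0.75 × 0.6 × 90 × (0.707 × 0.625) = 17.9 kip/in.
13.27 ≤ 17.9 → adequate.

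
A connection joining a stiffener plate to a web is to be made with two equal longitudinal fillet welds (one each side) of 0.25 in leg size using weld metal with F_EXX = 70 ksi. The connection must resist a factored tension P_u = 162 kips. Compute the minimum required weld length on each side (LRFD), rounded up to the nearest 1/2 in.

L = 15 in on each side

Throat t_e = 0.707 × 0.25 = 0.1767 in.
φr_n = 0.75 × 0.6 × 70 × 0.1767 = 5.568 kips/in.
L_req = P_u / φr_n = 162 / 5.568 = 29.1 in total.
Per side: 29.1 / 2 = 14.55 in.
Round up → use L = 15 in on each side.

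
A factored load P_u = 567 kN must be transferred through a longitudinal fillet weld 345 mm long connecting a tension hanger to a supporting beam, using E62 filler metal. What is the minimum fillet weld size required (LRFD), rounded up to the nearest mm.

E62XX → F_EXX = 620 MPa.
Total weld length L = 345 mm.
Required throat t_e = P_u / (φ × 0.6 F_EXX × L) = 567 / (0.75 × 0.6 × 620 × 345 × 10⁻³) = 5.891 mm.
Required leg w = t_e / 0.707 = 8.332 mm → use 9 mm.

w = 9 mm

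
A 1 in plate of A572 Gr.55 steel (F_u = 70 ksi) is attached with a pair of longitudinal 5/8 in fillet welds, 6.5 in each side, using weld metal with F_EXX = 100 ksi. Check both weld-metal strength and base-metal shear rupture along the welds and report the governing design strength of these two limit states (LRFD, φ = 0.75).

φR_n ≈ 258 kip (weld metal governs)

t_e = 0.707 × 0.625 = 0.4419 in; L = 13 in.
Weld metal: φR_n = 0.75 × 0.6 × 100 × 0.4419 × 13 = 258.5 kip.
Base metal (shear rupture): φR_n = 0.75 × 0.6 × 70 × 1 × 13 = 409.5 kip.
Governing: weld metal.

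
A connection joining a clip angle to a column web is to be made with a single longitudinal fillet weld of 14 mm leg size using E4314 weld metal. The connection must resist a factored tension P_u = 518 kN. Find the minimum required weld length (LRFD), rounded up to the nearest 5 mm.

L = 275 mm

E43XX → F_EXX = 430 MPa.
Throat t_e = 0.707 × 14 = 9.898 mm.
φr_n = 0.75 × 0.6 × 430 × 9.898 × 10⁻³ = 1.915 kN/mm.
L_req = P_u / φr_n = 518 / 1.915 = 270.5 mm total.
Round up → use L = 275 mm.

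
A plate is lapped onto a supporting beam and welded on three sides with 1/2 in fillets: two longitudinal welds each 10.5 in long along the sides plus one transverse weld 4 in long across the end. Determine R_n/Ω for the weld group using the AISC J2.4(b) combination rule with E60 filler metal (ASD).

E60XX → F_EXX = 60 ksi.
t_e = 0.707 × 0.5 = 0.3535 in.
R_nwl = 0.6 × 60 × 0.3535 × 21 = 267.2 kips (longitudinal, 2 welds).
R_nwt = 0.6 × 60 × 0.3535 × 4 = 50.9 kips (transverse, base value).
(i) R_nwl + R_nwt = 318.1 kips; (ii) 0.85 R_nwl + 1.5 R_nwt = 303.5 kips.
R_n = max = 318.1 kips [governs: (i)]; R_n/Ω = 159.1 kips.

R_n/Ω ≈ 159 kips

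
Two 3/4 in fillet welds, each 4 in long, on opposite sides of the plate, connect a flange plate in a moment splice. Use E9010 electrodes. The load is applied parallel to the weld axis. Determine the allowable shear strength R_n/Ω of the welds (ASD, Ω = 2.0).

E90XX → F_EXX = 90 ksi.
Effective throat t_e = 0.707 × 0.75 = 0.5302 in.
Total length L = 8 in; A_we = 0.5302 × 8 = 4.242 in².
F_nw = 0.6 F_EXX = 0.6 × 90 = 54 ksi.
R_n = 54 × 4.242 = 229.1 kip; R_n/Ω = 229.1/2.0 = 114.5 kip.

R_n/Ω ≈ 115 kip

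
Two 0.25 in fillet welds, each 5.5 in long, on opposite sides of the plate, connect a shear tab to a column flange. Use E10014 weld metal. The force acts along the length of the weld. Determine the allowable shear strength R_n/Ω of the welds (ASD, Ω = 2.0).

R_n/Ω ≈ 58.3 kips

E100XX → F_EXX = 100 ksi.
Effective throat t_e = 0.707 × 0.25 = 0.1767 in.
Total length L = 11 in; A_we = 0.1767 × 11 = 1.944 in².
F_nw = 0.6 F_EXX = 0.6 × 100 = 60 ksi.
R_n = 60 × 1.944 = 116.7 kips; R_n/Ω = 116.7/2.0 = 58.33 kips.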